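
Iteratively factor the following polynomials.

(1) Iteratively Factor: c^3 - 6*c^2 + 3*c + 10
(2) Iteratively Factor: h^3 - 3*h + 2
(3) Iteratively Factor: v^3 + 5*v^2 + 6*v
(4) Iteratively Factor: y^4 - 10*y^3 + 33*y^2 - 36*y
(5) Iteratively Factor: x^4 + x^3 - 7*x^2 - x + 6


(1) = (c - 2)*(c^2 - 4*c - 5) = (c - 5)*(c - 2)*(c + 1)
(2) = (h - 1)*(h^2 + h - 2) = (h - 1)^2*(h + 2)
(3) = (v + 2)*(v^2 + 3*v) = v*(v + 2)*(v + 3)
(4) = (y - 4)*(y^3 - 6*y^2 + 9*y) = (y - 4)*(y - 3)*(y^2 - 3*y) = (y - 4)*(y - 3)^2*(y)
(5) = (x - 2)*(x^3 + 3*x^2 - x - 3) = (x - 2)*(x - 1)*(x^2 + 4*x + 3) = (x - 2)*(x - 1)*(x + 3)*(x + 1)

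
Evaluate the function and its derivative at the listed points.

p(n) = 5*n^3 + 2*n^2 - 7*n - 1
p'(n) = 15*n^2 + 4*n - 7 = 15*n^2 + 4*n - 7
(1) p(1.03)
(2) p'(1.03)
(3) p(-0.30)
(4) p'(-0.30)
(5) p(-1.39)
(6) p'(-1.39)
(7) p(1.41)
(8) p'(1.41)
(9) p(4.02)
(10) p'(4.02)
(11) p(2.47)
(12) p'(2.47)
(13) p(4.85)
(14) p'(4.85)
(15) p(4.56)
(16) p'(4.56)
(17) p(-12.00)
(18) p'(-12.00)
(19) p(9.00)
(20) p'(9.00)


(1) = -0.62
(2) = 13.03
(3) = 1.15
(4) = -6.85
(5) = -0.83
(6) = 16.42
(7) = 7.12
(8) = 28.46
(9) = 328.00
(10) = 251.49
(11) = 69.26
(12) = 94.39
(13) = 582.52
(14) = 365.24
(15) = 482.76
(16) = 323.14
(17) = -8269.00
(18) = 2105.00
(19) = 3743.00
(20) = 1244.00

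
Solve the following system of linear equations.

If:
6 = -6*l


Then:
l = -1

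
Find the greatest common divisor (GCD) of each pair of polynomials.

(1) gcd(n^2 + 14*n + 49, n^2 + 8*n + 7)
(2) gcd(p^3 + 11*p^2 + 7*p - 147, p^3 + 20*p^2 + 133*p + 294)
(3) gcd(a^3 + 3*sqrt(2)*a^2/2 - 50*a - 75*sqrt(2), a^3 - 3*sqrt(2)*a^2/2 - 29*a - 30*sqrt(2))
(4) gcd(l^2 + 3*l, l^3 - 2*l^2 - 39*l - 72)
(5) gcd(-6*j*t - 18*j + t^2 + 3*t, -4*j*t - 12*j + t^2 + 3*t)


(1) = gcd((n + 7)^2, (n + 1)*(n + 7)) = n + 7
(2) = p^2 + 14*p + 49
(3) = gcd((a - 5*sqrt(2))*(a + 3*sqrt(2)/2)*(a + 5*sqrt(2)), (a - 5*sqrt(2))*(a + 3*sqrt(2)/2)*(a + 2*sqrt(2))) = a^2 - 7*sqrt(2)*a/2 - 15
(4) = gcd(l*(l + 3), (l - 8)*(l + 3)^2) = l + 3
(5) = gcd((-6*j + t)*(t + 3), (-4*j + t)*(t + 3)) = t + 3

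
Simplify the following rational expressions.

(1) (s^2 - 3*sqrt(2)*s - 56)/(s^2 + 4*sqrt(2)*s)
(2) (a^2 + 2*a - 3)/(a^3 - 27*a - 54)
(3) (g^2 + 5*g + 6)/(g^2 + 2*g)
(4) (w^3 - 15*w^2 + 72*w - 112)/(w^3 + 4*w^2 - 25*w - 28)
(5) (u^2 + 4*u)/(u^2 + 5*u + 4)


(1) = (s - 7*sqrt(2))/s
(2) = (a - 1)/(a^2 - 3*a - 18)
(3) = (g + 3)/g
(4) = (w^2 - 11*w + 28)/(w^2 + 8*w + 7)
(5) = u/(u + 1)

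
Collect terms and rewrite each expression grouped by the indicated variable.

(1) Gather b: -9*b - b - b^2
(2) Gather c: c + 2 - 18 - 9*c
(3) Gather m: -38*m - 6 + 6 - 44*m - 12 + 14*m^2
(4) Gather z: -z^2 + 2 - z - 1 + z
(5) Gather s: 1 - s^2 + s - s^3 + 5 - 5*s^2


(1) = -b^2 - 10*b
(2) = -8*c - 16
(3) = 14*m^2 - 82*m - 12
(4) = 1 - z^2
(5) = -s^3 - 6*s^2 + s + 6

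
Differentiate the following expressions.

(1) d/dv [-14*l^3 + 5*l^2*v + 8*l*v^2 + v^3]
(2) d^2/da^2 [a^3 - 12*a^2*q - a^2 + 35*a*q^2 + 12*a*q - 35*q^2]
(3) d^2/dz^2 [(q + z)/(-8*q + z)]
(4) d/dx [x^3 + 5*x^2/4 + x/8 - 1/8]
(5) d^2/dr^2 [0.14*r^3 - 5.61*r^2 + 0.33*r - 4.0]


(1) = 5*l^2 + 16*l*v + 3*v^2
(2) = 6*a - 24*q - 2
(3) = -18*q/(8*q - z)^3
(4) = 3*x^2 + 5*x/2 + 1/8
(5) = 0.84*r - 11.22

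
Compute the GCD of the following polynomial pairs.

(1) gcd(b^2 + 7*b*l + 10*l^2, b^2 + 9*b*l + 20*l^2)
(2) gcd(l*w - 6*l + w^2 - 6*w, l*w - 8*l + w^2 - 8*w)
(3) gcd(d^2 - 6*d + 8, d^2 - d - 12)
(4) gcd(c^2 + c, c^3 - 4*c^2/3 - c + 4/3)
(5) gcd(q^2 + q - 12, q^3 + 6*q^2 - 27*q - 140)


(1) = b + 5*l
(2) = gcd((l + w)*(w - 6), (l + w)*(w - 8)) = l + w
(3) = gcd((d - 4)*(d - 2), (d - 4)*(d + 3)) = d - 4
(4) = gcd(c*(c + 1), (c - 4/3)*(c - 1)*(c + 1)) = c + 1
(5) = q + 4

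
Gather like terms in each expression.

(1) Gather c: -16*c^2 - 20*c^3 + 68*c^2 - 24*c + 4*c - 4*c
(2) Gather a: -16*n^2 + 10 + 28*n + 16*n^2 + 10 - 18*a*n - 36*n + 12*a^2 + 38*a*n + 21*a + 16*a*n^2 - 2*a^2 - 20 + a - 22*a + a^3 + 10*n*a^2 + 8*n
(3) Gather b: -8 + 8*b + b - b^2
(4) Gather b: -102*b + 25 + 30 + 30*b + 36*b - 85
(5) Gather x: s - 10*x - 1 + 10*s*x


(1) = -20*c^3 + 52*c^2 - 24*c
(2) = a^3 + a^2*(10*n + 10) + a*(16*n^2 + 20*n)
(3) = -b^2 + 9*b - 8
(4) = -36*b - 30
(5) = s + x*(10*s - 10) - 1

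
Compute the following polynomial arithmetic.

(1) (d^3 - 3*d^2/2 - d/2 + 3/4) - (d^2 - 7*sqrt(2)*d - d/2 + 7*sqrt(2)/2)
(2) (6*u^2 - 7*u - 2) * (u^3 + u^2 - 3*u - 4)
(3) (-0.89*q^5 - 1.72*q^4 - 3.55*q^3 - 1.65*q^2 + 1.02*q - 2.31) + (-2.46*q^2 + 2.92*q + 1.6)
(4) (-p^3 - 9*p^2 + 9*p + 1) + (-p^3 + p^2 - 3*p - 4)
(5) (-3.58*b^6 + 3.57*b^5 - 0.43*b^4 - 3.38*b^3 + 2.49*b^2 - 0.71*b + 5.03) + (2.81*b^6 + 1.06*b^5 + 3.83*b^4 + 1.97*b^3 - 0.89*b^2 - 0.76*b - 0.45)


(1) = d^3 - 5*d^2/2 + 7*sqrt(2)*d - 7*sqrt(2)/2 + 3/4
(2) = 6*u^5 - u^4 - 27*u^3 - 5*u^2 + 34*u + 8
(3) = -0.89*q^5 - 1.72*q^4 - 3.55*q^3 - 4.11*q^2 + 3.94*q - 0.71
(4) = -2*p^3 - 8*p^2 + 6*p - 3
(5) = -0.77*b^6 + 4.63*b^5 + 3.4*b^4 - 1.41*b^3 + 1.6*b^2 - 1.47*b + 4.58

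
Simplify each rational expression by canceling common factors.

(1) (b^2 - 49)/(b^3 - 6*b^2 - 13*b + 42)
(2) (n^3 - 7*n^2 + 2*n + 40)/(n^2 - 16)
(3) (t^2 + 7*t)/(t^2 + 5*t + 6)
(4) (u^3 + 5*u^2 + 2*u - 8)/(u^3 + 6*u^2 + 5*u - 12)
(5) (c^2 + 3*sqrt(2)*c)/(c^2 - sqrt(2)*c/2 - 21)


(1) = (b + 7)/(b^2 + b - 6)
(2) = (n^2 - 3*n - 10)/(n + 4)
(3) = (t^2 + 7*t)/(t^2 + 5*t + 6)
(4) = (u + 2)/(u + 3)
(5) = 2*c/(2*c - 7*sqrt(2))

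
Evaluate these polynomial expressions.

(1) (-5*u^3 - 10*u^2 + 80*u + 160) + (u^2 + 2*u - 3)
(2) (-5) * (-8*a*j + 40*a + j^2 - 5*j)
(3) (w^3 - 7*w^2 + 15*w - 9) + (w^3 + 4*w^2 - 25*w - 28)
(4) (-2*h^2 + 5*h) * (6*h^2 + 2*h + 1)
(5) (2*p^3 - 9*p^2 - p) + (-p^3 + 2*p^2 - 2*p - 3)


(1) = -5*u^3 - 9*u^2 + 82*u + 157
(2) = 40*a*j - 200*a - 5*j^2 + 25*j
(3) = 2*w^3 - 3*w^2 - 10*w - 37
(4) = -12*h^4 + 26*h^3 + 8*h^2 + 5*h
(5) = p^3 - 7*p^2 - 3*p - 3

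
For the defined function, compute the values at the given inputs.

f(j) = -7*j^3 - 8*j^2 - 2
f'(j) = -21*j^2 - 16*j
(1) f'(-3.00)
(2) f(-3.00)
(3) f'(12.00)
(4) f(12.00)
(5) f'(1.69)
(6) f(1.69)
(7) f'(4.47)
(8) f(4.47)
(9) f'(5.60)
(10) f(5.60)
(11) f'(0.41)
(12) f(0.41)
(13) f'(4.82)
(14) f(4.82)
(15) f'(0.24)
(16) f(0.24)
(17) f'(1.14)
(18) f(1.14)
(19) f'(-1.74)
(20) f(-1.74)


(1) = -141.00
(2) = 115.00
(3) = -3216.00
(4) = -13250.00
(5) = -87.02
(6) = -58.64
(7) = -491.12
(8) = -787.05
(9) = -748.16
(10) = -1482.19
(11) = -10.09
(12) = -3.83
(13) = -565.00
(14) = -971.72
(15) = -5.05
(16) = -2.56
(17) = -45.53
(18) = -22.77
(19) = -35.74
(20) = 10.66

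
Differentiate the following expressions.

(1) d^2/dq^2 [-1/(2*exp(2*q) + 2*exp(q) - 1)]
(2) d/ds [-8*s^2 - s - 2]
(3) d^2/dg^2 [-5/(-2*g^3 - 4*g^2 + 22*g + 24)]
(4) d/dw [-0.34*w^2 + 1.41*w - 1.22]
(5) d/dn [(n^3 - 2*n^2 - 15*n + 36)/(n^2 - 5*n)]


(1) = 2*(-4*(2*exp(q) + 1)^2*exp(q) + (4*exp(q) + 1)*(2*exp(2*q) + 2*exp(q) - 1))*exp(q)/(2*exp(2*q) + 2*exp(q) - 1)^3
(2) = -16*s - 1
(3) = 5*(-(3*g + 2)*(g^3 + 2*g^2 - 11*g - 12) + (3*g^2 + 4*g - 11)^2)/(g^3 + 2*g^2 - 11*g - 12)^3
(4) = 1.41 - 0.68*w
(5) = (n^4 - 10*n^3 + 25*n^2 - 72*n + 180)/(n^2*(n^2 - 10*n + 25))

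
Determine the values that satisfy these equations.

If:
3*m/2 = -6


Then:
m = -4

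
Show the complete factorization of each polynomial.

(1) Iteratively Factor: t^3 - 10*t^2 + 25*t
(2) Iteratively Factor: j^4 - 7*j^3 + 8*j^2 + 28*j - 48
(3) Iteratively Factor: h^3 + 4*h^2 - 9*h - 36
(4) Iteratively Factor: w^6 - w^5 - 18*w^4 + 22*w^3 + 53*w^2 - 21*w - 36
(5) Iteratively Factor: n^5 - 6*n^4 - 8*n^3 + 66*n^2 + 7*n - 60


(1) = (t - 5)*(t^2 - 5*t) = (t - 5)^2*(t)
(2) = (j + 2)*(j^3 - 9*j^2 + 26*j - 24) = (j - 2)*(j + 2)*(j^2 - 7*j + 12) = (j - 4)*(j - 2)*(j + 2)*(j - 3)
(3) = (h + 3)*(h^2 + h - 12) = (h - 3)*(h + 3)*(h + 4)
(4) = (w + 1)*(w^5 - 2*w^4 - 16*w^3 + 38*w^2 + 15*w - 36) = (w - 1)*(w + 1)*(w^4 - w^3 - 17*w^2 + 21*w + 36) = (w - 3)*(w - 1)*(w + 1)*(w^3 + 2*w^2 - 11*w - 12) = (w - 3)*(w - 1)*(w + 1)^2*(w^2 + w - 12) = (w - 3)*(w - 1)*(w + 1)^2*(w + 4)*(w - 3)
(5) = (n - 1)*(n^4 - 5*n^3 - 13*n^2 + 53*n + 60) = (n - 5)*(n - 1)*(n^3 - 13*n - 12) = (n - 5)*(n - 4)*(n - 1)*(n^2 + 4*n + 3) = (n - 5)*(n - 4)*(n - 1)*(n + 3)*(n + 1)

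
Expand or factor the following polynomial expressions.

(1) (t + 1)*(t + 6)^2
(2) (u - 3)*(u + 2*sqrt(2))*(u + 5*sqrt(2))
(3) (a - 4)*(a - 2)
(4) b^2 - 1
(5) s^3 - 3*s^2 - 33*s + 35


(1) = t^3 + 13*t^2 + 48*t + 36
(2) = u^3 - 3*u^2 + 7*sqrt(2)*u^2 - 21*sqrt(2)*u + 20*u - 60
(3) = a^2 - 6*a + 8
(4) = (b - 1)*(b + 1)
(5) = (s - 7)*(s - 1)*(s + 5)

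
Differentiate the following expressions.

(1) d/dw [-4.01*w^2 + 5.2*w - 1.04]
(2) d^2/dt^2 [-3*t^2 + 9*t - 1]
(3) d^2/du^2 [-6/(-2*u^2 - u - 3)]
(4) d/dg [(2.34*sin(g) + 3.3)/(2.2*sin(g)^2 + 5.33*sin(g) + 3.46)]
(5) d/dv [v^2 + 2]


(1) = 5.2 - 8.02*w
(2) = -6
(3) = 12*(-4*u^2 - 2*u + (4*u + 1)^2 - 6)/(2*u^2 + u + 3)^3
(4) = (-14.52*sin(g) + 2.574*cos(2*g) - 12.0666)*cos(g)/(2.2*sin(g)^2 + 5.33*sin(g) + 3.46)^2
(5) = 2*v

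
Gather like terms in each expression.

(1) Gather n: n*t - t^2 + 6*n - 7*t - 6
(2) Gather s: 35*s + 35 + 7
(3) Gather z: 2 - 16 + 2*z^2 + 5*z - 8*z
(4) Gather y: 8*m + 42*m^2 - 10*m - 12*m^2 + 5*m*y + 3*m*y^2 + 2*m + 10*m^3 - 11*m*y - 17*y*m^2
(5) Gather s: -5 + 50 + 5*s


(1) = n*(t + 6) - t^2 - 7*t - 6
(2) = 35*s + 42
(3) = 2*z^2 - 3*z - 14
(4) = 10*m^3 + 30*m^2 + 3*m*y^2 + y*(-17*m^2 - 6*m)
(5) = 5*s + 45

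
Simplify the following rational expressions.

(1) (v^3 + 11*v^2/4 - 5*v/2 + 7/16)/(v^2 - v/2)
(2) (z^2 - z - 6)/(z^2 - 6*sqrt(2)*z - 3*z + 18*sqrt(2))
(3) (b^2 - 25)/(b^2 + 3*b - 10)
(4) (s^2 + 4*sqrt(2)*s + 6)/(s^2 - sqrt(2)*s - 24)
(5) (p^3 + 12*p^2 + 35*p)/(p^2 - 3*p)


(1) = (8*v^2 + 26*v - 7)/(8*v)
(2) = (z + 2)/(z - 6*sqrt(2))
(3) = (b - 5)/(b - 2)
(4) = (s + sqrt(2))/(s - 4*sqrt(2))
(5) = (p^2 + 12*p + 35)/(p - 3)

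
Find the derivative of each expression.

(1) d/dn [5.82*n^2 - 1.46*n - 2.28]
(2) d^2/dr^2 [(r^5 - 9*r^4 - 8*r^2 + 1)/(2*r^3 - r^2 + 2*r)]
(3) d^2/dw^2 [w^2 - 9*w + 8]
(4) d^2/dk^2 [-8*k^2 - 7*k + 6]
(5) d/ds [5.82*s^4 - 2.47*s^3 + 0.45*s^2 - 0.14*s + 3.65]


(1) = 11.64*n - 1.46
(2) = 2*(4*r^9 - 6*r^8 + 15*r^7 - 21*r^6 + 78*r^5 + 12*r^4 - 32*r^3 + 15*r^2 - 6*r + 4)/(r^3*(8*r^6 - 12*r^5 + 30*r^4 - 25*r^3 + 30*r^2 - 12*r + 8))
(3) = 2
(4) = -16
(5) = 23.28*s^3 - 7.41*s^2 + 0.9*s - 0.14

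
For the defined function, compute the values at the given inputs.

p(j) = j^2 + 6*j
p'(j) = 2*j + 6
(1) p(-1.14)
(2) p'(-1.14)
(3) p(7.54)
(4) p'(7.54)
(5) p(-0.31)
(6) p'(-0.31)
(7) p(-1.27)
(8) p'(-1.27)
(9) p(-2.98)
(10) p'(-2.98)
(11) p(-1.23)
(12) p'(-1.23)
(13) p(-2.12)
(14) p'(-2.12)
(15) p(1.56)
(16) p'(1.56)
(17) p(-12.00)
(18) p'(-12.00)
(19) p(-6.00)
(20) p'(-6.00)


(1) = -5.54
(2) = 3.72
(3) = 102.09
(4) = 21.08
(5) = -1.76
(6) = 5.38
(7) = -6.01
(8) = 3.46
(9) = -9.00
(10) = 0.04
(11) = -5.87
(12) = 3.54
(13) = -8.23
(14) = 1.76
(15) = 11.79
(16) = 9.12
(17) = 72.00
(18) = -18.00
(19) = 0.00
(20) = -6.00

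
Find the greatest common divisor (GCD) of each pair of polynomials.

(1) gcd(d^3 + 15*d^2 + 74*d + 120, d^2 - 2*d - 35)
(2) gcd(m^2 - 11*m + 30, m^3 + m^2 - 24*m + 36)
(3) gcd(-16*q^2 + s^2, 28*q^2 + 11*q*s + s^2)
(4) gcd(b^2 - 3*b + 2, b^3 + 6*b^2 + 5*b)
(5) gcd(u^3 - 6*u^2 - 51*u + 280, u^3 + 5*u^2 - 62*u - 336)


(1) = gcd((d + 4)*(d + 5)*(d + 6), (d - 7)*(d + 5)) = d + 5
(2) = 1
(3) = 4*q + s
(4) = gcd((b - 2)*(b - 1), b*(b + 1)*(b + 5)) = 1
(5) = u^2 - u - 56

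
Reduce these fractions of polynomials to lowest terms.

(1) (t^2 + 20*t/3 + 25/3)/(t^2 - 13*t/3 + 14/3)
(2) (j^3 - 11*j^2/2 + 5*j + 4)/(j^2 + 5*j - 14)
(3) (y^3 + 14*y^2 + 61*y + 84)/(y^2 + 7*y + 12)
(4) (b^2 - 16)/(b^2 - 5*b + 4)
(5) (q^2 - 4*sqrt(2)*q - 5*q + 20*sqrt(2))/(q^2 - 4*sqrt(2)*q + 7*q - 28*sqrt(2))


(1) = (3*t^2 + 20*t + 25)/(3*t^2 - 13*t + 14)
(2) = (2*j^2 - 7*j - 4)/(2*j + 14)
(3) = y + 7
(4) = (b + 4)/(b - 1)
(5) = (q - 5)/(q + 7)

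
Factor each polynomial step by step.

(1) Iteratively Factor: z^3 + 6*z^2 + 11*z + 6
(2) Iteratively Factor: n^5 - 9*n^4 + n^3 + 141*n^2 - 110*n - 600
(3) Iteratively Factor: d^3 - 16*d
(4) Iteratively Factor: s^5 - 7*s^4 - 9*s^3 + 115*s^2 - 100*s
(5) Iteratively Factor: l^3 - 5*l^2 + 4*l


(1) = (z + 3)*(z^2 + 3*z + 2) = (z + 2)*(z + 3)*(z + 1)
(2) = (n + 2)*(n^4 - 11*n^3 + 23*n^2 + 95*n - 300) = (n + 2)*(n + 3)*(n^3 - 14*n^2 + 65*n - 100) = (n - 4)*(n + 2)*(n + 3)*(n^2 - 10*n + 25) = (n - 5)*(n - 4)*(n + 2)*(n + 3)*(n - 5)
(3) = (d - 4)*(d^2 + 4*d) = d*(d - 4)*(d + 4)
(4) = (s)*(s^4 - 7*s^3 - 9*s^2 + 115*s - 100) = s*(s + 4)*(s^3 - 11*s^2 + 35*s - 25) = s*(s - 1)*(s + 4)*(s^2 - 10*s + 25) = s*(s - 5)*(s - 1)*(s + 4)*(s - 5)
(5) = (l)*(l^2 - 5*l + 4) = l*(l - 4)*(l - 1)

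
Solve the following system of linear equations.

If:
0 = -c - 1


Then:
c = -1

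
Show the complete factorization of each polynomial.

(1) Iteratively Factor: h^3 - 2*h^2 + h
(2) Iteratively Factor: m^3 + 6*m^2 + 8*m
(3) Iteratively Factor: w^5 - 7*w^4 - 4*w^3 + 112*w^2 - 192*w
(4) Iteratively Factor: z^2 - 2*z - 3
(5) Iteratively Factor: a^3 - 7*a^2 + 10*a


(1) = (h - 1)*(h^2 - h) = h*(h - 1)*(h - 1)
(2) = (m + 2)*(m^2 + 4*m) = m*(m + 2)*(m + 4)
(3) = (w - 4)*(w^4 - 3*w^3 - 16*w^2 + 48*w) = w*(w - 4)*(w^3 - 3*w^2 - 16*w + 48) = w*(w - 4)*(w - 3)*(w^2 - 16) = w*(w - 4)^2*(w - 3)*(w + 4)
(4) = (z - 3)*(z + 1)
(5) = (a)*(a^2 - 7*a + 10) = a*(a - 5)*(a - 2)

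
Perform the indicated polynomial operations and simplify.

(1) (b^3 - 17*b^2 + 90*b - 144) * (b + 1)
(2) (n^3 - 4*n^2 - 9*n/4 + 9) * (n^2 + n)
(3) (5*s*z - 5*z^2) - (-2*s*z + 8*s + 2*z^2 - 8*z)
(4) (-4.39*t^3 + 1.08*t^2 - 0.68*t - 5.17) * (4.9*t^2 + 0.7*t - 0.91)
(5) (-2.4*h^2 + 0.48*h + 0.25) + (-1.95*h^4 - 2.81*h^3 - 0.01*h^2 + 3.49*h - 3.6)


(1) = b^4 - 16*b^3 + 73*b^2 - 54*b - 144
(2) = n^5 - 3*n^4 - 25*n^3/4 + 27*n^2/4 + 9*n
(3) = 7*s*z - 8*s - 7*z^2 + 8*z
(4) = -21.511*t^5 + 2.219*t^4 + 1.4189*t^3 - 26.7918*t^2 - 3.0002*t + 4.7047
(5) = -1.95*h^4 - 2.81*h^3 - 2.41*h^2 + 3.97*h - 3.35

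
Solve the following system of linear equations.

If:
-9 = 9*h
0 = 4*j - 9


Then:
h = -1
j = 9/4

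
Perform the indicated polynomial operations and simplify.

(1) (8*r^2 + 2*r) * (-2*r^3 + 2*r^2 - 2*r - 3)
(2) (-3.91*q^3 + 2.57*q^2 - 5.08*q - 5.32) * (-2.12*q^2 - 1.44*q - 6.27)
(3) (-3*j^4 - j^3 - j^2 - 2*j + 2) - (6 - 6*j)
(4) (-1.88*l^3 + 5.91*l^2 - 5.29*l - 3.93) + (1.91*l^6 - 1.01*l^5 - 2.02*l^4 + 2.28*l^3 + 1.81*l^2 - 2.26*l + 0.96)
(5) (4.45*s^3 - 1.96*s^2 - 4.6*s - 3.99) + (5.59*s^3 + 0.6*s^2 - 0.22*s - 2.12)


(1) = -16*r^5 + 12*r^4 - 12*r^3 - 28*r^2 - 6*r
(2) = 8.2892*q^5 + 0.182*q^4 + 31.5845*q^3 + 2.4797*q^2 + 39.5124*q + 33.3564
(3) = -3*j^4 - j^3 - j^2 + 4*j - 4
(4) = 1.91*l^6 - 1.01*l^5 - 2.02*l^4 + 0.4*l^3 + 7.72*l^2 - 7.55*l - 2.97
(5) = 10.04*s^3 - 1.36*s^2 - 4.82*s - 6.11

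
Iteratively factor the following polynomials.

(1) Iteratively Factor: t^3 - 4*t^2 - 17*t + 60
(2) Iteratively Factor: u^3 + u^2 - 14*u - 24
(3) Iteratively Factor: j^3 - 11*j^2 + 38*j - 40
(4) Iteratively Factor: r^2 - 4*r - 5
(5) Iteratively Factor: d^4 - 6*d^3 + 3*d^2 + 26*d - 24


(1) = (t - 5)*(t^2 + t - 12) = (t - 5)*(t - 3)*(t + 4)
(2) = (u - 4)*(u^2 + 5*u + 6) = (u - 4)*(u + 2)*(u + 3)
(3) = (j - 4)*(j^2 - 7*j + 10) = (j - 5)*(j - 4)*(j - 2)
(4) = (r - 5)*(r + 1)
(5) = (d + 2)*(d^3 - 8*d^2 + 19*d - 12) = (d - 1)*(d + 2)*(d^2 - 7*d + 12) = (d - 4)*(d - 1)*(d + 2)*(d - 3)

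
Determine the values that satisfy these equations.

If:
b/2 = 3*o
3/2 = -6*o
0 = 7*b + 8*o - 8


Then:
No Solution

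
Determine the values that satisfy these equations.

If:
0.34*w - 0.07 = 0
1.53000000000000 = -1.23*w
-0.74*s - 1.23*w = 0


Then:
No Solution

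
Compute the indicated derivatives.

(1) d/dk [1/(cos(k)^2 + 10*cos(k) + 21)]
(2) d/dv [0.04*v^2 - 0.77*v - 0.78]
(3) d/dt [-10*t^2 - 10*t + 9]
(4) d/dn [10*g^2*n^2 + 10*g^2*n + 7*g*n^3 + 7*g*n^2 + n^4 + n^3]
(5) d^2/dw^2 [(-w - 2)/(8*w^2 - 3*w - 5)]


(1) = 2*(cos(k) + 5)*sin(k)/(cos(k)^2 + 10*cos(k) + 21)^2
(2) = 0.08*v - 0.77
(3) = -20*t - 10
(4) = 20*g^2*n + 10*g^2 + 21*g*n^2 + 14*g*n + 4*n^3 + 3*n^2
(5) = 2*((w + 2)*(16*w - 3)^2 + (24*w + 13)*(-8*w^2 + 3*w + 5))/(-8*w^2 + 3*w + 5)^3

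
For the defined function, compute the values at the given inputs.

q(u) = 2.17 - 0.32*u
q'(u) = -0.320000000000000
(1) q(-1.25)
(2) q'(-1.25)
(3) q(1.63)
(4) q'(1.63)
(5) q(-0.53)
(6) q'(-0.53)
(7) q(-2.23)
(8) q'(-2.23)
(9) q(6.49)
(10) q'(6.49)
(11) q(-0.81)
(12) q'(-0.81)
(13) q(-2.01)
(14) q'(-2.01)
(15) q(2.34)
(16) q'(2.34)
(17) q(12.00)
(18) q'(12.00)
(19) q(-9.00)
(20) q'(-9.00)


(1) = 2.57
(2) = -0.32
(3) = 1.65
(4) = -0.32
(5) = 2.34
(6) = -0.32
(7) = 2.88
(8) = -0.32
(9) = 0.09
(10) = -0.32
(11) = 2.43
(12) = -0.32
(13) = 2.81
(14) = -0.32
(15) = 1.42
(16) = -0.32
(17) = -1.67
(18) = -0.32
(19) = 5.05
(20) = -0.32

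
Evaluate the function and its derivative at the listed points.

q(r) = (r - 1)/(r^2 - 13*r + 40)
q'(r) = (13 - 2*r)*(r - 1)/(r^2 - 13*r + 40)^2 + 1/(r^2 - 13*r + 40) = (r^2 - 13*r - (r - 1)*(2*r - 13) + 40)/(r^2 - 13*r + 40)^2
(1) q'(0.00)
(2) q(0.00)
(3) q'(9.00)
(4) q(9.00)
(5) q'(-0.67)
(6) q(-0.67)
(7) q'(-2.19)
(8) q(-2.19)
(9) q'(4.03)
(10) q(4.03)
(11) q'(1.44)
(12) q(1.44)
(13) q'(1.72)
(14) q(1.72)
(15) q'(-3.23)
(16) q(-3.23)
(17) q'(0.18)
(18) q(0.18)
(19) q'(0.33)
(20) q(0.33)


(1) = 0.02
(2) = -0.03
(3) = -2.25
(4) = 2.00
(5) = 0.01
(6) = -0.03
(7) = 0.00
(8) = -0.04
(9) = 1.27
(10) = 0.79
(11) = 0.05
(12) = 0.02
(13) = 0.06
(14) = 0.03
(15) = 0.00
(16) = -0.05
(17) = 0.02
(18) = -0.02
(19) = 0.02
(20) = -0.02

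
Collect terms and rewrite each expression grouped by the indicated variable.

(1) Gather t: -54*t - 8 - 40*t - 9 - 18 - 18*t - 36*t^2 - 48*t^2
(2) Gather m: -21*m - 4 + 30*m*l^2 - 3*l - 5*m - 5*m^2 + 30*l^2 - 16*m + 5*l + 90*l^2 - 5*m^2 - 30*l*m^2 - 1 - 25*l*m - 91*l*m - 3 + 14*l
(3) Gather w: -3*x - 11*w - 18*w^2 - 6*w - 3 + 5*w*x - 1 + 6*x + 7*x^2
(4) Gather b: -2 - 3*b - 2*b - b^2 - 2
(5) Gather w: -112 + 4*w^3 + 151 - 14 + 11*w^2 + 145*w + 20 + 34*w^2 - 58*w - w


(1) = -84*t^2 - 112*t - 35
(2) = 120*l^2 + 16*l + m^2*(-30*l - 10) + m*(30*l^2 - 116*l - 42) - 8
(3) = -18*w^2 + w*(5*x - 17) + 7*x^2 + 3*x - 4
(4) = -b^2 - 5*b - 4
(5) = 4*w^3 + 45*w^2 + 86*w + 45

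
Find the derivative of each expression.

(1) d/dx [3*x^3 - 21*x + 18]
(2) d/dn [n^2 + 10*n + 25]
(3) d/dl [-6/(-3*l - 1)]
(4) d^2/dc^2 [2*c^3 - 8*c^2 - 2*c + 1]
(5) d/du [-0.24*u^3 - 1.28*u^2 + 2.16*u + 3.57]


(1) = 9*x^2 - 21
(2) = 2*n + 10
(3) = -18/(3*l + 1)^2
(4) = 12*c - 16
(5) = -0.72*u^2 - 2.56*u + 2.16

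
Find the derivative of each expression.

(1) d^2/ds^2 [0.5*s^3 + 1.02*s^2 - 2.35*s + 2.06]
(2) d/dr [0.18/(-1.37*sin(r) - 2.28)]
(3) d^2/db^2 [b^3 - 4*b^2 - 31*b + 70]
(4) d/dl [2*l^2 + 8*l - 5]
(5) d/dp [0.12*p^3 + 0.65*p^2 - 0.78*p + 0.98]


(1) = 3.0*s + 2.04
(2) = 0.2466*cos(r)/(1.37*sin(r) + 2.28)^2
(3) = 6*b - 8
(4) = 4*l + 8
(5) = 0.36*p^2 + 1.3*p - 0.78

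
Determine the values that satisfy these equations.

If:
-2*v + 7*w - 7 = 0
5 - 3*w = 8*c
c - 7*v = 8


Then:
c = 73/199
v = -217/199
w = 137/199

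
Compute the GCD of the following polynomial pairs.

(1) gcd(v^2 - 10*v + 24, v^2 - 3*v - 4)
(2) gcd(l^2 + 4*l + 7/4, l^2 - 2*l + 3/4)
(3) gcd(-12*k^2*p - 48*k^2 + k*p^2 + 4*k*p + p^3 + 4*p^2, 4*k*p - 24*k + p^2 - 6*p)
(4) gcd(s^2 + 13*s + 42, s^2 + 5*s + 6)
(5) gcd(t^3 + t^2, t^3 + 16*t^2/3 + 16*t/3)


(1) = gcd((v - 6)*(v - 4), (v - 4)*(v + 1)) = v - 4
(2) = 1
(3) = gcd((-3*k + p)*(4*k + p)*(p + 4), (4*k + p)*(p - 6)) = 4*k + p
(4) = gcd((s + 6)*(s + 7), (s + 2)*(s + 3)) = 1
(5) = t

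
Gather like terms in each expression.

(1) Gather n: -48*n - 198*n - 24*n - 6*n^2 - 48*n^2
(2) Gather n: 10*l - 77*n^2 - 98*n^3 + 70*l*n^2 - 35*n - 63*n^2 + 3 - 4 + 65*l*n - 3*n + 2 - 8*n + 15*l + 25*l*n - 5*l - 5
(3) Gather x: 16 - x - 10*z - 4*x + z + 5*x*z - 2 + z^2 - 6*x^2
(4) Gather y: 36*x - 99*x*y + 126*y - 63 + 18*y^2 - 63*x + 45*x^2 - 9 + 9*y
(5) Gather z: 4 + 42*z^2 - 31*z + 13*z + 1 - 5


(1) = -54*n^2 - 270*n
(2) = 20*l - 98*n^3 + n^2*(70*l - 140) + n*(90*l - 46) - 4
(3) = -6*x^2 + x*(5*z - 5) + z^2 - 9*z + 14
(4) = 45*x^2 - 27*x + 18*y^2 + y*(135 - 99*x) - 72
(5) = 42*z^2 - 18*z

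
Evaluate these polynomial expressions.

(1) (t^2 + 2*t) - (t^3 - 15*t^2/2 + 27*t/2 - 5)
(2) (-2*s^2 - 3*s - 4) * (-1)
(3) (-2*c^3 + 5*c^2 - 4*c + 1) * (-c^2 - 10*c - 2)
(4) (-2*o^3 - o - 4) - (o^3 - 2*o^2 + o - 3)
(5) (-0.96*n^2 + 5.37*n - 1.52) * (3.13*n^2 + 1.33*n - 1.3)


(1) = -t^3 + 17*t^2/2 - 23*t/2 + 5
(2) = 2*s^2 + 3*s + 4
(3) = 2*c^5 + 15*c^4 - 42*c^3 + 29*c^2 - 2*c - 2
(4) = -3*o^3 + 2*o^2 - 2*o - 1
(5) = -3.0048*n^4 + 15.5313*n^3 + 3.6325*n^2 - 9.0026*n + 1.976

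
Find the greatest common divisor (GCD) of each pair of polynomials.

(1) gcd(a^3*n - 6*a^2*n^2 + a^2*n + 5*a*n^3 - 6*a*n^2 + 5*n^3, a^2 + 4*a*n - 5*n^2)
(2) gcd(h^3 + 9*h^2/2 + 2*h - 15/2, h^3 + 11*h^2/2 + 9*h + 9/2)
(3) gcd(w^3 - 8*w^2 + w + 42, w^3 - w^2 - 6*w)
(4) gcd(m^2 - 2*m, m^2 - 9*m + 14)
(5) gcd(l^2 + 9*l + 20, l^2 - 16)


(1) = a - n
(2) = h + 3
(3) = w^2 - w - 6
(4) = gcd(m*(m - 2), (m - 7)*(m - 2)) = m - 2
(5) = l + 4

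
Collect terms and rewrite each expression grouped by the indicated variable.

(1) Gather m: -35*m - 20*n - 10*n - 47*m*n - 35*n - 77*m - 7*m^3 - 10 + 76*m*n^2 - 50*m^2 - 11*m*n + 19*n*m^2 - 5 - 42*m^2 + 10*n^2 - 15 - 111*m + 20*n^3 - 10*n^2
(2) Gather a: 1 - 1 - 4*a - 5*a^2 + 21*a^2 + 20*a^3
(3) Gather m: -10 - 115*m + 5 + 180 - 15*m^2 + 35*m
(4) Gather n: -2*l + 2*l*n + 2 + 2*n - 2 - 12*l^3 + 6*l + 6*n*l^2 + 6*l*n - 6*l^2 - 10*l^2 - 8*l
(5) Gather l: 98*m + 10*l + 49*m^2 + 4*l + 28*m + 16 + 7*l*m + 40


(1) = -7*m^3 + m^2*(19*n - 92) + m*(76*n^2 - 58*n - 223) + 20*n^3 - 65*n - 30
(2) = 20*a^3 + 16*a^2 - 4*a
(3) = -15*m^2 - 80*m + 175
(4) = -12*l^3 - 16*l^2 - 4*l + n*(6*l^2 + 8*l + 2)
(5) = l*(7*m + 14) + 49*m^2 + 126*m + 56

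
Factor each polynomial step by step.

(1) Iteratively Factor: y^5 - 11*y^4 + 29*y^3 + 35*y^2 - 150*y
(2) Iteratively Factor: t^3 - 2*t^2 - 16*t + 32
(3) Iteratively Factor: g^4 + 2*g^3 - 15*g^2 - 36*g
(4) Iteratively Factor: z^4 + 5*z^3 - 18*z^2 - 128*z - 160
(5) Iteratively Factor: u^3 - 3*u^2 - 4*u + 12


(1) = (y + 2)*(y^4 - 13*y^3 + 55*y^2 - 75*y) = y*(y + 2)*(y^3 - 13*y^2 + 55*y - 75) = y*(y - 5)*(y + 2)*(y^2 - 8*y + 15) = y*(y - 5)*(y - 3)*(y + 2)*(y - 5)
(2) = (t - 2)*(t^2 - 16) = (t - 2)*(t + 4)*(t - 4)
(3) = (g + 3)*(g^3 - g^2 - 12*g) = (g - 4)*(g + 3)*(g^2 + 3*g) = (g - 4)*(g + 3)^2*(g)
(4) = (z + 4)*(z^3 + z^2 - 22*z - 40) = (z + 2)*(z + 4)*(z^2 - z - 20) = (z + 2)*(z + 4)^2*(z - 5)
(5) = (u - 2)*(u^2 - u - 6) = (u - 3)*(u - 2)*(u + 2)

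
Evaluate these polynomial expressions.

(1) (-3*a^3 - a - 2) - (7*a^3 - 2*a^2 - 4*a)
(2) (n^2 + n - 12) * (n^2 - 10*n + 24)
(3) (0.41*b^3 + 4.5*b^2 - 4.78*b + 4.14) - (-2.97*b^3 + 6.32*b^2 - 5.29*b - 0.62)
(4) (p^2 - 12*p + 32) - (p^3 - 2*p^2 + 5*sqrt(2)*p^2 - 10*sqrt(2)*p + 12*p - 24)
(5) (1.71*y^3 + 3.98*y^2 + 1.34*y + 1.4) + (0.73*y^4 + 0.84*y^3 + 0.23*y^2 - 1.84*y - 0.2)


(1) = -10*a^3 + 2*a^2 + 3*a - 2
(2) = n^4 - 9*n^3 + 2*n^2 + 144*n - 288
(3) = 3.38*b^3 - 1.82*b^2 + 0.51*b + 4.76
(4) = -p^3 - 5*sqrt(2)*p^2 + 3*p^2 - 24*p + 10*sqrt(2)*p + 56
(5) = 0.73*y^4 + 2.55*y^3 + 4.21*y^2 - 0.5*y + 1.2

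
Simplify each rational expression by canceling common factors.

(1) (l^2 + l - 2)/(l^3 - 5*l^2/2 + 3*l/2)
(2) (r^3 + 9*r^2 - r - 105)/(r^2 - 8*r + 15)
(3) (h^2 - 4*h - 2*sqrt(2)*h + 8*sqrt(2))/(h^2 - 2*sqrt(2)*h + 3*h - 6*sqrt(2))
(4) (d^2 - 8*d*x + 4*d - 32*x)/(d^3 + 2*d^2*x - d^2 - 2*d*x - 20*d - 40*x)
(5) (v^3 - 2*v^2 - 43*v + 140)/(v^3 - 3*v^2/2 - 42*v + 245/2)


(1) = (2*l + 4)/(2*l^2 - 3*l)
(2) = (r^2 + 12*r + 35)/(r - 5)
(3) = (h - 4)/(h + 3)
(4) = (d - 8*x)/(d^2 + 2*d*x - 5*d - 10*x)
(5) = (2*v - 8)/(2*v - 7)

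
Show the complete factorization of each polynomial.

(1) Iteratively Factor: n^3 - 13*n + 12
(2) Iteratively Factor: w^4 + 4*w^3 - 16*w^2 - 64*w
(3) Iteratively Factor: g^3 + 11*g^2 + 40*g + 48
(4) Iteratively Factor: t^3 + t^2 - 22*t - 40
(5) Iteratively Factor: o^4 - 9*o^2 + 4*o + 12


(1) = (n - 3)*(n^2 + 3*n - 4) = (n - 3)*(n - 1)*(n + 4)
(2) = (w + 4)*(w^3 - 16*w) = (w - 4)*(w + 4)*(w^2 + 4*w) = (w - 4)*(w + 4)^2*(w)
(3) = (g + 3)*(g^2 + 8*g + 16) = (g + 3)*(g + 4)*(g + 4)
(4) = (t - 5)*(t^2 + 6*t + 8) = (t - 5)*(t + 4)*(t + 2)
(5) = (o + 3)*(o^3 - 3*o^2 + 4) = (o - 2)*(o + 3)*(o^2 - o - 2) = (o - 2)*(o + 1)*(o + 3)*(o - 2)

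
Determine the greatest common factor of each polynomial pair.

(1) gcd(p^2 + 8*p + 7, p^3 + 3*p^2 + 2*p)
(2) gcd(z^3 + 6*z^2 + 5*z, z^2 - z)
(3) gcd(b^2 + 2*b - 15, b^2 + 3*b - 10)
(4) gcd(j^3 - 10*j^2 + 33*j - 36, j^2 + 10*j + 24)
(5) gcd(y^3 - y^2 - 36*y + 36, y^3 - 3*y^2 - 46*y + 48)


(1) = p + 1
(2) = gcd(z*(z + 1)*(z + 5), z*(z - 1)) = z
(3) = b + 5
(4) = 1
(5) = gcd((y - 6)*(y - 1)*(y + 6), (y - 8)*(y - 1)*(y + 6)) = y^2 + 5*y - 6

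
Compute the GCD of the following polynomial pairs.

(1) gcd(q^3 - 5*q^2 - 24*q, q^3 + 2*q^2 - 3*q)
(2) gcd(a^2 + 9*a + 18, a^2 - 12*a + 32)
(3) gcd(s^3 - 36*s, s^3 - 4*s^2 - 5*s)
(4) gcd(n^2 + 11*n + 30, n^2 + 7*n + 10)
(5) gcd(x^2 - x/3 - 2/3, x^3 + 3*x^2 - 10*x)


(1) = q^2 + 3*q
(2) = 1
(3) = gcd(s*(s - 6)*(s + 6), s*(s - 5)*(s + 1)) = s
(4) = n + 5
(5) = gcd((x - 1)*(x + 2/3), x*(x - 2)*(x + 5)) = 1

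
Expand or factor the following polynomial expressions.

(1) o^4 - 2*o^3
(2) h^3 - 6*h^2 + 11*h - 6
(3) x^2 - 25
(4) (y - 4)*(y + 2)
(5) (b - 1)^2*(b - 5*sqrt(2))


(1) = o^3*(o - 2)
(2) = (h - 3)*(h - 2)*(h - 1)
(3) = (x - 5)*(x + 5)
(4) = y^2 - 2*y - 8
(5) = b^3 - 5*sqrt(2)*b^2 - 2*b^2 + b + 10*sqrt(2)*b - 5*sqrt(2)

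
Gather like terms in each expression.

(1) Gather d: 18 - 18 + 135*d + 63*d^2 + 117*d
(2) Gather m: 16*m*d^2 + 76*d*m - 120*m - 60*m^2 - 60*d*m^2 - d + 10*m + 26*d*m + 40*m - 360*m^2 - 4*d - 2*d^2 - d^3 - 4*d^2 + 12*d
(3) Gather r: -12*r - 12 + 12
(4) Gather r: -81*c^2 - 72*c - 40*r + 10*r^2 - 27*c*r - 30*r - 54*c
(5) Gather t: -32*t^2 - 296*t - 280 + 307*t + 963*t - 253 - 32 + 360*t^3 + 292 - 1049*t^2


(1) = 63*d^2 + 252*d
(2) = -d^3 - 6*d^2 + 7*d + m^2*(-60*d - 420) + m*(16*d^2 + 102*d - 70)
(3) = -12*r
(4) = -81*c^2 - 126*c + 10*r^2 + r*(-27*c - 70)
(5) = 360*t^3 - 1081*t^2 + 974*t - 273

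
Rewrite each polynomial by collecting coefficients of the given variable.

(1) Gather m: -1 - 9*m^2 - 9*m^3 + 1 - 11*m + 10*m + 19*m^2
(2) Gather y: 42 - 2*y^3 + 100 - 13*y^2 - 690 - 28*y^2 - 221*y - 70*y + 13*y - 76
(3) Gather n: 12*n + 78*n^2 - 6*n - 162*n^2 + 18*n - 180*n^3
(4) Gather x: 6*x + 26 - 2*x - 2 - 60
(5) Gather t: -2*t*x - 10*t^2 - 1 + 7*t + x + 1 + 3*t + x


(1) = -9*m^3 + 10*m^2 - m
(2) = -2*y^3 - 41*y^2 - 278*y - 624
(3) = -180*n^3 - 84*n^2 + 24*n
(4) = 4*x - 36
(5) = -10*t^2 + t*(10 - 2*x) + 2*x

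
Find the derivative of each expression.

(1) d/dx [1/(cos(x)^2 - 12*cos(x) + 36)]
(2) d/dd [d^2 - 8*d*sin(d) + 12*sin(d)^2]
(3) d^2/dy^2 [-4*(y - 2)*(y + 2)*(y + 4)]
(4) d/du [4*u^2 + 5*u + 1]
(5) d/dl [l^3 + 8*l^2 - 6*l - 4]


(1) = 2*sin(x)/(cos(x) - 6)^3
(2) = -8*d*cos(d) + 2*d - 8*sin(d) + 12*sin(2*d)
(3) = -24*y - 32
(4) = 8*u + 5
(5) = 3*l^2 + 16*l - 6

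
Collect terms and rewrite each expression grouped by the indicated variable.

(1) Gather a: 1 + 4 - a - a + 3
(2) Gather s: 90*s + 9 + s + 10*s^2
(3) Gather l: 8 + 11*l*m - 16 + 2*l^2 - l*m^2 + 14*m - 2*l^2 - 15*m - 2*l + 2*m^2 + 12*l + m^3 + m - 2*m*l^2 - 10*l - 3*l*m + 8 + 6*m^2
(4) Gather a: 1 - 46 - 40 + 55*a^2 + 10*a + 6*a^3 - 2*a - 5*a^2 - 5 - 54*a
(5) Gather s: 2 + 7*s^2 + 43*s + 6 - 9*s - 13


(1) = 8 - 2*a
(2) = 10*s^2 + 91*s + 9
(3) = -2*l^2*m + l*(-m^2 + 8*m) + m^3 + 8*m^2
(4) = 6*a^3 + 50*a^2 - 46*a - 90
(5) = 7*s^2 + 34*s - 5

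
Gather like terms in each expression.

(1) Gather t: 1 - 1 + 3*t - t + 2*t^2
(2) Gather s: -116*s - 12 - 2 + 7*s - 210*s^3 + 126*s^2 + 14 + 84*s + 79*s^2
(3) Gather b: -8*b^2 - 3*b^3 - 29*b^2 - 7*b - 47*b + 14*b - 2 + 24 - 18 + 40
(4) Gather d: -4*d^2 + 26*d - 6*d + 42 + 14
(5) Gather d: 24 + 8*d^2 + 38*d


(1) = 2*t^2 + 2*t
(2) = -210*s^3 + 205*s^2 - 25*s
(3) = -3*b^3 - 37*b^2 - 40*b + 44
(4) = -4*d^2 + 20*d + 56
(5) = 8*d^2 + 38*d + 24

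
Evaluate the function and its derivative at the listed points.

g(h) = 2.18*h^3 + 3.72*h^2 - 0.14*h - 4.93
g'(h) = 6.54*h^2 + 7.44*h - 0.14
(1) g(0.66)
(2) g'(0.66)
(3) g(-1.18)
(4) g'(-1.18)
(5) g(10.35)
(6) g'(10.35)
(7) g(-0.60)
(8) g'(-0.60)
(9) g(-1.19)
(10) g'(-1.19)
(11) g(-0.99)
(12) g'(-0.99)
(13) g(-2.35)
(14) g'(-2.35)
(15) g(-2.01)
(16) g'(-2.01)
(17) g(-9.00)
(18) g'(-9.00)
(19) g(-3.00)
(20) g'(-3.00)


(1) = -2.78
(2) = 7.62
(3) = -3.17
(4) = 0.19
(5) = 2809.12
(6) = 777.45
(7) = -3.98
(8) = -2.25
(9) = -3.17
(10) = 0.27
(11) = -3.26
(12) = -1.10
(13) = -12.35
(14) = 18.49
(15) = -7.32
(16) = 11.33
(17) = -1291.57
(18) = 462.64
(19) = -29.89
(20) = 36.40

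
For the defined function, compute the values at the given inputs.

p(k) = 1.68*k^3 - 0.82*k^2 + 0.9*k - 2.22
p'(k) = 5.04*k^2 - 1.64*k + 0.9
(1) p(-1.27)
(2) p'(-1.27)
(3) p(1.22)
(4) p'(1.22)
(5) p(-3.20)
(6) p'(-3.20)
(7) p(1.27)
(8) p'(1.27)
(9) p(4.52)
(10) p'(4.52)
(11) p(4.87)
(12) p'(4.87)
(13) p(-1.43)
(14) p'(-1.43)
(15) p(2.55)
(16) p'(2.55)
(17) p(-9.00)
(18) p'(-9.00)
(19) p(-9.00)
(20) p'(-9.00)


(1) = -8.13
(2) = 11.11
(3) = 0.71
(4) = 6.40
(5) = -68.55
(6) = 57.76
(7) = 1.04
(8) = 6.95
(9) = 140.24
(10) = 96.46
(11) = 176.76
(12) = 112.45
(13) = -10.10
(14) = 13.55
(15) = 22.60
(16) = 29.49
(17) = -1301.46
(18) = 423.90
(19) = -1301.46
(20) = 423.90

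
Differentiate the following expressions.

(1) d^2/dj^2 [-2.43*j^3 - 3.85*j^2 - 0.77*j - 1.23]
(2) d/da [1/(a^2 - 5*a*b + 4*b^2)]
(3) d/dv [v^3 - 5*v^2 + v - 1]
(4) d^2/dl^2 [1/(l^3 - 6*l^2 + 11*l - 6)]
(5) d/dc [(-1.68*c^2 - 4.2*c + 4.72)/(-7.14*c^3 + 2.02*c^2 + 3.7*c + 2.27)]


(1) = -14.58*j - 7.7
(2) = (-2*a + 5*b)/(a^2 - 5*a*b + 4*b^2)^2
(3) = 3*v^2 - 10*v + 1
(4) = 2*(3*(2 - l)*(l^3 - 6*l^2 + 11*l - 6) + (3*l^2 - 12*l + 11)^2)/(l^3 - 6*l^2 + 11*l - 6)^3
(5) = (-11.9952*c^4 - 59.976*c^3 + 103.3704*c^2 - 26.696*c - 26.998)/(50.9796*c^6 - 28.8456*c^5 - 48.7556*c^4 - 17.4676*c^3 + 22.8608*c^2 + 16.798*c + 5.1529)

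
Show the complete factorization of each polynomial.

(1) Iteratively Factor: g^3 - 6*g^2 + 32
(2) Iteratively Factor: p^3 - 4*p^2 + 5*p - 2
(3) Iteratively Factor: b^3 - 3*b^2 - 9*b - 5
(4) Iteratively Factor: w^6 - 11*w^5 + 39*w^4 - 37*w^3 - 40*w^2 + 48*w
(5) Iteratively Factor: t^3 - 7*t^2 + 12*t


(1) = (g - 4)*(g^2 - 2*g - 8) = (g - 4)^2*(g + 2)
(2) = (p - 2)*(p^2 - 2*p + 1) = (p - 2)*(p - 1)*(p - 1)
(3) = (b + 1)*(b^2 - 4*b - 5) = (b + 1)^2*(b - 5)
(4) = (w - 3)*(w^5 - 8*w^4 + 15*w^3 + 8*w^2 - 16*w) = (w - 3)*(w - 1)*(w^4 - 7*w^3 + 8*w^2 + 16*w) = w*(w - 3)*(w - 1)*(w^3 - 7*w^2 + 8*w + 16) = w*(w - 3)*(w - 1)*(w + 1)*(w^2 - 8*w + 16) = w*(w - 4)*(w - 3)*(w - 1)*(w + 1)*(w - 4)
(5) = (t)*(t^2 - 7*t + 12) = t*(t - 3)*(t - 4)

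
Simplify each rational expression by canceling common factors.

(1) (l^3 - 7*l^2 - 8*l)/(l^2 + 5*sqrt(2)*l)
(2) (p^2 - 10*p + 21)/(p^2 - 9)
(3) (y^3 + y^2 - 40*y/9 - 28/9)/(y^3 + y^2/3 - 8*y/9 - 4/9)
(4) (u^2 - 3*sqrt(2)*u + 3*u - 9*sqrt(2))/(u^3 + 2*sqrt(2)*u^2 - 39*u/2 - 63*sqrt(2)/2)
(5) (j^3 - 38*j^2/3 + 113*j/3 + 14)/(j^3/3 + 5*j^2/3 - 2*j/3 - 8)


(1) = (l^2 - 7*l - 8)/(l + 5*sqrt(2))
(2) = (p - 7)/(p + 3)
(3) = (3*y^2 + y - 14)/(3*y^2 - y - 2)
(4) = (2*u + 6)/(2*u^2 + 10*sqrt(2)*u + 21)
(5) = (3*j^3 - 38*j^2 + 113*j + 42)/(j^3 + 5*j^2 - 2*j - 24)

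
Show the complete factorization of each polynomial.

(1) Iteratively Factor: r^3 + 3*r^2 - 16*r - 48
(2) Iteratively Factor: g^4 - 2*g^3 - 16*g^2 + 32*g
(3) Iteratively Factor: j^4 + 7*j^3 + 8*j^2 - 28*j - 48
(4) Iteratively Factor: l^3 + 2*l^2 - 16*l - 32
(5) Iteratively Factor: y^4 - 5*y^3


(1) = (r + 4)*(r^2 - r - 12) = (r - 4)*(r + 4)*(r + 3)
(2) = (g - 4)*(g^3 + 2*g^2 - 8*g) = (g - 4)*(g + 4)*(g^2 - 2*g) = (g - 4)*(g - 2)*(g + 4)*(g)
(3) = (j + 2)*(j^3 + 5*j^2 - 2*j - 24) = (j + 2)*(j + 3)*(j^2 + 2*j - 8) = (j - 2)*(j + 2)*(j + 3)*(j + 4)
(4) = (l - 4)*(l^2 + 6*l + 8) = (l - 4)*(l + 2)*(l + 4)
(5) = (y)*(y^3 - 5*y^2) = y^2*(y^2 - 5*y) = y^3*(y - 5)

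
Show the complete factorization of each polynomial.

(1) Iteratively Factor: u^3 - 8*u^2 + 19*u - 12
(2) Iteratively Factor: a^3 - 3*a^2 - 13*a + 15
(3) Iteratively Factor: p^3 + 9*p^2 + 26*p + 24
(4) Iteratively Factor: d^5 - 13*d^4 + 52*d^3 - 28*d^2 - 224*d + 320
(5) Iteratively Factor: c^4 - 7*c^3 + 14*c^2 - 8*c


(1) = (u - 4)*(u^2 - 4*u + 3) = (u - 4)*(u - 1)*(u - 3)
(2) = (a - 1)*(a^2 - 2*a - 15) = (a - 1)*(a + 3)*(a - 5)
(3) = (p + 3)*(p^2 + 6*p + 8) = (p + 2)*(p + 3)*(p + 4)
(4) = (d - 4)*(d^4 - 9*d^3 + 16*d^2 + 36*d - 80) = (d - 4)^2*(d^3 - 5*d^2 - 4*d + 20) = (d - 5)*(d - 4)^2*(d^2 - 4) = (d - 5)*(d - 4)^2*(d - 2)*(d + 2)
(5) = (c - 1)*(c^3 - 6*c^2 + 8*c) = (c - 4)*(c - 1)*(c^2 - 2*c) = (c - 4)*(c - 2)*(c - 1)*(c)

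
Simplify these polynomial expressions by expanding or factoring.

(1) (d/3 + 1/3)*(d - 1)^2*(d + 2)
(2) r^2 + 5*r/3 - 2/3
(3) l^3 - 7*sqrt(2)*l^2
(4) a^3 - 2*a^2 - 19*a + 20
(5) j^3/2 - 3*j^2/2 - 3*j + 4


(1) = d^4/3 + d^3/3 - d^2 - d/3 + 2/3
(2) = (r - 1/3)*(r + 2)
(3) = l^2*(l - 7*sqrt(2))
(4) = (a - 5)*(a - 1)*(a + 4)
(5) = (j/2 + 1)*(j - 4)*(j - 1)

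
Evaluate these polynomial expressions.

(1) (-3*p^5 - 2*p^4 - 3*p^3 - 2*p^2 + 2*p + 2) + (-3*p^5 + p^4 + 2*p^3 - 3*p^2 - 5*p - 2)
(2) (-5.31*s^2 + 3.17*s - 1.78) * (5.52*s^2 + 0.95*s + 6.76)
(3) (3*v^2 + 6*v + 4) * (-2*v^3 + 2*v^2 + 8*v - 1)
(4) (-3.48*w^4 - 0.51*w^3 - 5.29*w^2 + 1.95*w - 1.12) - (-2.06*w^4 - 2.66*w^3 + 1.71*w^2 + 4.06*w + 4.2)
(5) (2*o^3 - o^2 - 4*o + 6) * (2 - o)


(1) = -6*p^5 - p^4 - p^3 - 5*p^2 - 3*p
(2) = -29.3112*s^4 + 12.4539*s^3 - 42.7097*s^2 + 19.7382*s - 12.0328
(3) = -6*v^5 - 6*v^4 + 28*v^3 + 53*v^2 + 26*v - 4
(4) = -1.42*w^4 + 2.15*w^3 - 7.0*w^2 - 2.11*w - 5.32
(5) = -2*o^4 + 5*o^3 + 2*o^2 - 14*o + 12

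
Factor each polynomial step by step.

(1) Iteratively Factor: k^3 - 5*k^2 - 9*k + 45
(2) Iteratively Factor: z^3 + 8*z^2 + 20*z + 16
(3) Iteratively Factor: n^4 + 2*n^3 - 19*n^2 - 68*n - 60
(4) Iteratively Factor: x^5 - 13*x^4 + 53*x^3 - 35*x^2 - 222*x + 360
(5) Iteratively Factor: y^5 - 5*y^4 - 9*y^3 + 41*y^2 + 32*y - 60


(1) = (k - 5)*(k^2 - 9) = (k - 5)*(k - 3)*(k + 3)
(2) = (z + 4)*(z^2 + 4*z + 4) = (z + 2)*(z + 4)*(z + 2)
(3) = (n - 5)*(n^3 + 7*n^2 + 16*n + 12) = (n - 5)*(n + 2)*(n^2 + 5*n + 6) = (n - 5)*(n + 2)*(n + 3)*(n + 2)
(4) = (x - 3)*(x^4 - 10*x^3 + 23*x^2 + 34*x - 120) = (x - 3)^2*(x^3 - 7*x^2 + 2*x + 40) = (x - 5)*(x - 3)^2*(x^2 - 2*x - 8) = (x - 5)*(x - 3)^2*(x + 2)*(x - 4)
(5) = (y + 2)*(y^4 - 7*y^3 + 5*y^2 + 31*y - 30) = (y - 1)*(y + 2)*(y^3 - 6*y^2 - y + 30) = (y - 1)*(y + 2)^2*(y^2 - 8*y + 15) = (y - 3)*(y - 1)*(y + 2)^2*(y - 5)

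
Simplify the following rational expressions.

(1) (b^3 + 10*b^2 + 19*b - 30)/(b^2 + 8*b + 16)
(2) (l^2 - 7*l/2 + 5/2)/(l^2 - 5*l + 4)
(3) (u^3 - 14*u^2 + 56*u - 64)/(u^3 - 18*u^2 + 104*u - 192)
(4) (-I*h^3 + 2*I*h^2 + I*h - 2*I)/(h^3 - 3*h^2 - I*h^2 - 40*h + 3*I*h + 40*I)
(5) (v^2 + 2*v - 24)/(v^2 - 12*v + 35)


(1) = (b^3 + 10*b^2 + 19*b - 30)/(b^2 + 8*b + 16)
(2) = (2*l - 5)/(2*l - 8)
(3) = (u - 2)/(u - 6)
(4) = (-I*h^3 + 2*I*h^2 + I*h - 2*I)/(h^3 + h^2*(-3 - I) + h*(-40 + 3*I) + 40*I)
(5) = (v^2 + 2*v - 24)/(v^2 - 12*v + 35)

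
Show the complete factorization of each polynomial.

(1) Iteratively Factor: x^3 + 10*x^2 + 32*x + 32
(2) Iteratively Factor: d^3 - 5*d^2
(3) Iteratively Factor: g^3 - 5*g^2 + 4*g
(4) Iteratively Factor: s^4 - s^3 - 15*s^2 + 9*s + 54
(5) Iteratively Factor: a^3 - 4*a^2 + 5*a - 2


(1) = (x + 4)*(x^2 + 6*x + 8) = (x + 2)*(x + 4)*(x + 4)
(2) = (d)*(d^2 - 5*d) = d*(d - 5)*(d)
(3) = (g)*(g^2 - 5*g + 4) = g*(g - 1)*(g - 4)
(4) = (s + 3)*(s^3 - 4*s^2 - 3*s + 18) = (s - 3)*(s + 3)*(s^2 - s - 6) = (s - 3)*(s + 2)*(s + 3)*(s - 3)
(5) = (a - 1)*(a^2 - 3*a + 2) = (a - 2)*(a - 1)*(a - 1)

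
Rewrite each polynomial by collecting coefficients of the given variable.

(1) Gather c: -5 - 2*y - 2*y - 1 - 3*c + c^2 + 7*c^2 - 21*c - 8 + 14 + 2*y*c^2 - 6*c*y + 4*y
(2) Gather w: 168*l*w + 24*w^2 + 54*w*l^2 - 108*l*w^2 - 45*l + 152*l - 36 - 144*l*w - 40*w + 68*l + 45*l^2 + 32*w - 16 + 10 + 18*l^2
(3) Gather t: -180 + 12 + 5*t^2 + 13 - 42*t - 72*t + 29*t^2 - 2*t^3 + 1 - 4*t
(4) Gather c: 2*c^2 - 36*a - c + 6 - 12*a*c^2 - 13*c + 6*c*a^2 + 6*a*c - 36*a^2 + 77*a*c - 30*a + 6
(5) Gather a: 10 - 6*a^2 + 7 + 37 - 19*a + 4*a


(1) = c^2*(2*y + 8) + c*(-6*y - 24)
(2) = 63*l^2 + 175*l + w^2*(24 - 108*l) + w*(54*l^2 + 24*l - 8) - 42
(3) = -2*t^3 + 34*t^2 - 118*t - 154
(4) = -36*a^2 - 66*a + c^2*(2 - 12*a) + c*(6*a^2 + 83*a - 14) + 12
(5) = -6*a^2 - 15*a + 54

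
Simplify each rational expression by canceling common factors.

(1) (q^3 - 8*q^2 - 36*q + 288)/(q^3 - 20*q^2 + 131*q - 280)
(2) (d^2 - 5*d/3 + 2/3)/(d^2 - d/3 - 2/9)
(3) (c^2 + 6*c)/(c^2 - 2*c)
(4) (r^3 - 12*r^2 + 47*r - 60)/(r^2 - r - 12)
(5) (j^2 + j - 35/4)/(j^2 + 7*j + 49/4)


(1) = (q^2 - 36)/(q^2 - 12*q + 35)
(2) = (3*d - 3)/(3*d + 1)
(3) = (c + 6)/(c - 2)
(4) = (r^2 - 8*r + 15)/(r + 3)
(5) = (2*j - 5)/(2*j + 7)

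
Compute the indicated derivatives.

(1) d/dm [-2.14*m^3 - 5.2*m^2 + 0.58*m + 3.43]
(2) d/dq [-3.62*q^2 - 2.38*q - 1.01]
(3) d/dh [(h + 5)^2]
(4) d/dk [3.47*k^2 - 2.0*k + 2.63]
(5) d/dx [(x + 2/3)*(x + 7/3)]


(1) = -6.42*m^2 - 10.4*m + 0.58
(2) = -7.24*q - 2.38
(3) = 2*h + 10
(4) = 6.94*k - 2.0
(5) = 2*x + 3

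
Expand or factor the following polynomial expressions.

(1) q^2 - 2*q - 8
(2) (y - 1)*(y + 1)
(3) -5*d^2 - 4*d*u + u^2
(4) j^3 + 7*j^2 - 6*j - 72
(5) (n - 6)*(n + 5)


(1) = (q - 4)*(q + 2)
(2) = y^2 - 1
(3) = (-5*d + u)*(d + u)
(4) = (j - 3)*(j + 4)*(j + 6)
(5) = n^2 - n - 30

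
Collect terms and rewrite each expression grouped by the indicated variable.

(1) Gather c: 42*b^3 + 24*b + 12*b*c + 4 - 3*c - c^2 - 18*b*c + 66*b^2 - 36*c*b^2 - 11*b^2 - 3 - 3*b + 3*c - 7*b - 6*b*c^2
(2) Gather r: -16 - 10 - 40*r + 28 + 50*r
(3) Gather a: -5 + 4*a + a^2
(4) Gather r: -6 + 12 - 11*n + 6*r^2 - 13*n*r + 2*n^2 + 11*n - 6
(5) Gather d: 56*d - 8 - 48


(1) = 42*b^3 + 55*b^2 + 14*b + c^2*(-6*b - 1) + c*(-36*b^2 - 6*b) + 1
(2) = 10*r + 2
(3) = a^2 + 4*a - 5
(4) = 2*n^2 - 13*n*r + 6*r^2
(5) = 56*d - 56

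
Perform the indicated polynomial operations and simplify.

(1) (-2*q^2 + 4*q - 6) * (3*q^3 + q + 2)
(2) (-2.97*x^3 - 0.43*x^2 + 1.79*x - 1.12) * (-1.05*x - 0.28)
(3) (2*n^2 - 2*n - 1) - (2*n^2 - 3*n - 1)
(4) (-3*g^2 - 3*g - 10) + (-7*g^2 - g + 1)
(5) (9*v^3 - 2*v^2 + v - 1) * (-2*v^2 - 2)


(1) = -6*q^5 + 12*q^4 - 20*q^3 + 2*q - 12
(2) = 3.1185*x^4 + 1.2831*x^3 - 1.7591*x^2 + 0.6748*x + 0.3136
(3) = n
(4) = -10*g^2 - 4*g - 9
(5) = -18*v^5 + 4*v^4 - 20*v^3 + 6*v^2 - 2*v + 2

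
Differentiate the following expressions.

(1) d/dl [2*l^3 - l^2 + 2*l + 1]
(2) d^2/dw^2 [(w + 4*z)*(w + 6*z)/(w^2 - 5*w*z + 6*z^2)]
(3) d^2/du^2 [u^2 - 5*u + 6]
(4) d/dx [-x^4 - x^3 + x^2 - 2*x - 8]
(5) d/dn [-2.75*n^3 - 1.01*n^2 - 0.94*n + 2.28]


(1) = 6*l^2 - 2*l + 2
(2) = 6*z*(5*w^3 + 18*w^2*z - 180*w*z^2 + 264*z^3)/(w^6 - 15*w^5*z + 93*w^4*z^2 - 305*w^3*z^3 + 558*w^2*z^4 - 540*w*z^5 + 216*z^6)
(3) = 2
(4) = -4*x^3 - 3*x^2 + 2*x - 2
(5) = -8.25*n^2 - 2.02*n - 0.94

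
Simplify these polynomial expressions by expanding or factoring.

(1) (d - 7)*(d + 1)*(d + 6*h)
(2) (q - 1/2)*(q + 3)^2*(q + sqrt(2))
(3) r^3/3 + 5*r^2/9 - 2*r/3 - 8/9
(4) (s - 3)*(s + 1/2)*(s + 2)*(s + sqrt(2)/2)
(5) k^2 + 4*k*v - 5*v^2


(1) = d^3 + 6*d^2*h - 6*d^2 - 36*d*h - 7*d - 42*h
(2) = q^4 + sqrt(2)*q^3 + 11*q^3/2 + 6*q^2 + 11*sqrt(2)*q^2/2 - 9*q/2 + 6*sqrt(2)*q - 9*sqrt(2)/2
(3) = (r/3 + 1/3)*(r - 4/3)*(r + 2)
(4) = s^4 - s^3/2 + sqrt(2)*s^3/2 - 13*s^2/2 - sqrt(2)*s^2/4 - 13*sqrt(2)*s/4 - 3*s - 3*sqrt(2)/2
(5) = (k - v)*(k + 5*v)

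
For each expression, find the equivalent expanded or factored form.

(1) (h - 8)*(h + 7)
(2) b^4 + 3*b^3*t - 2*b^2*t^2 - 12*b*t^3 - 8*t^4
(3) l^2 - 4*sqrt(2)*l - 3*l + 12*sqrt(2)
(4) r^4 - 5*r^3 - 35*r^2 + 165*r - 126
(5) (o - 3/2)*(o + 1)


(1) = h^2 - h - 56
(2) = (b - 2*t)*(b + t)*(b + 2*t)^2
(3) = (l - 3)*(l - 4*sqrt(2))
(4) = (r - 7)*(r - 3)*(r - 1)*(r + 6)
(5) = o^2 - o/2 - 3/2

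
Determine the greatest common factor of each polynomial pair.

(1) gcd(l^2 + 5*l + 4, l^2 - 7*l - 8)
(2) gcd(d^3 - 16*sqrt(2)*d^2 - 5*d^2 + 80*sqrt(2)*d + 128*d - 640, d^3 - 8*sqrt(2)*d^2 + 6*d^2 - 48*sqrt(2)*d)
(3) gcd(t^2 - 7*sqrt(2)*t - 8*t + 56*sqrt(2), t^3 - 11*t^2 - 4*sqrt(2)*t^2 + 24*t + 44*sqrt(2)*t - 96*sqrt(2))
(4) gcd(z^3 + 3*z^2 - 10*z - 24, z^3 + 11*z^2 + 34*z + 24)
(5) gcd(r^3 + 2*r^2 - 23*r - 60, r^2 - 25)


(1) = gcd((l + 1)*(l + 4), (l - 8)*(l + 1)) = l + 1
(2) = gcd((d - 5)*(d - 8*sqrt(2))^2, d*(d + 6)*(d - 8*sqrt(2))) = d - 8*sqrt(2)
(3) = t - 8
(4) = gcd((z - 3)*(z + 2)*(z + 4), (z + 1)*(z + 4)*(z + 6)) = z + 4
(5) = gcd((r - 5)*(r + 3)*(r + 4), (r - 5)*(r + 5)) = r - 5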